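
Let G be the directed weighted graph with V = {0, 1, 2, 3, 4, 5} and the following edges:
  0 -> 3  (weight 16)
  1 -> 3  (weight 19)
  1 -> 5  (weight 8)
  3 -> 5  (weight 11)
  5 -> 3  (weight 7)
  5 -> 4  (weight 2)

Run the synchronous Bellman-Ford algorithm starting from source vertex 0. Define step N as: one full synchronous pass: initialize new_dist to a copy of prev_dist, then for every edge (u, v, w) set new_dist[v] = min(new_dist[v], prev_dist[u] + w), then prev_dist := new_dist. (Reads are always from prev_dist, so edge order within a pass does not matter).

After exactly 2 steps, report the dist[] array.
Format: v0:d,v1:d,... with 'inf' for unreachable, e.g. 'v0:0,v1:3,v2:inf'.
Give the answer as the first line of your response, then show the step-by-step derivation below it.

v0:0,v1:inf,v2:inf,v3:16,v4:inf,v5:27

step 1: dist = v0:0,v1:inf,v2:inf,v3:16,v4:inf,v5:inf
step 2: dist = v0:0,v1:inf,v2:inf,v3:16,v4:inf,v5:27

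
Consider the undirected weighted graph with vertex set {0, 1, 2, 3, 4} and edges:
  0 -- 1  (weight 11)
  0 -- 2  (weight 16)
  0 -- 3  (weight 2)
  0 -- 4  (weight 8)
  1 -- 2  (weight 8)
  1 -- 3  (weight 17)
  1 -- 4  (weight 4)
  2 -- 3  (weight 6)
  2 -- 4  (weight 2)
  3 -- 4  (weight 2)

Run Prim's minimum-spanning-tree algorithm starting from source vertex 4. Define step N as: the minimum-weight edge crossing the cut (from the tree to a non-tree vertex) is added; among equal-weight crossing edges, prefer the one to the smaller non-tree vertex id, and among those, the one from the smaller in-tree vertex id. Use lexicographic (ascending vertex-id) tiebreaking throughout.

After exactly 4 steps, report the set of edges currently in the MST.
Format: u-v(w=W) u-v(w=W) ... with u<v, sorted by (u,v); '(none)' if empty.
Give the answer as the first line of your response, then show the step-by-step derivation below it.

0-3(w=2) 1-4(w=4) 2-4(w=2) 3-4(w=2)

step 1: add edge 2-4 (w=2); MST = {2-4(w=2)}
step 2: add edge 3-4 (w=2); MST = {2-4(w=2) 3-4(w=2)}
step 3: add edge 0-3 (w=2); MST = {0-3(w=2) 2-4(w=2) 3-4(w=2)}
step 4: add edge 1-4 (w=4); MST = {0-3(w=2) 1-4(w=4) 2-4(w=2) 3-4(w=2)}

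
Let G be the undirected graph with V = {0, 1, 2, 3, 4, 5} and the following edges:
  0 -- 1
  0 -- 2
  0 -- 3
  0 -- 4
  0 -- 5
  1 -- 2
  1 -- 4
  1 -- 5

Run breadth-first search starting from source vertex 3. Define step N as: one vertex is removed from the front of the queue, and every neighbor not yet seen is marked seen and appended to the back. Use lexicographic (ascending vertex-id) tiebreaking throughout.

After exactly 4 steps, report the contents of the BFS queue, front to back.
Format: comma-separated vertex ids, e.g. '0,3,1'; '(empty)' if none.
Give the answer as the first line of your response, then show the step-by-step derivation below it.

4,5

step 1: dequeue 3; queue=[0]; order=3
step 2: dequeue 0; queue=[1,2,4,5]; order=3,0
step 3: dequeue 1; queue=[2,4,5]; order=3,0,1
step 4: dequeue 2; queue=[4,5]; order=3,0,1,2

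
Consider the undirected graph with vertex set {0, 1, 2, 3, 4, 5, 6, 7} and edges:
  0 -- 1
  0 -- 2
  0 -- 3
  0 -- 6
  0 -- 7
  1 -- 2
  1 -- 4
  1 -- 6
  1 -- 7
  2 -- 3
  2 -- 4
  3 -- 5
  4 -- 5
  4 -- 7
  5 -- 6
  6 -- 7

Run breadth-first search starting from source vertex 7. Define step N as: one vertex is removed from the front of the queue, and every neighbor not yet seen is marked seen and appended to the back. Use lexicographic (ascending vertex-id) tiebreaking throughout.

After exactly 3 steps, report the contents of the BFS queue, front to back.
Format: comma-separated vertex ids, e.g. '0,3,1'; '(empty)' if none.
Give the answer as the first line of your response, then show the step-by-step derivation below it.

4,6,2,3

step 1: dequeue 7; queue=[0,1,4,6]; order=7
step 2: dequeue 0; queue=[1,4,6,2,3]; order=7,0
step 3: dequeue 1; queue=[4,6,2,3]; order=7,0,1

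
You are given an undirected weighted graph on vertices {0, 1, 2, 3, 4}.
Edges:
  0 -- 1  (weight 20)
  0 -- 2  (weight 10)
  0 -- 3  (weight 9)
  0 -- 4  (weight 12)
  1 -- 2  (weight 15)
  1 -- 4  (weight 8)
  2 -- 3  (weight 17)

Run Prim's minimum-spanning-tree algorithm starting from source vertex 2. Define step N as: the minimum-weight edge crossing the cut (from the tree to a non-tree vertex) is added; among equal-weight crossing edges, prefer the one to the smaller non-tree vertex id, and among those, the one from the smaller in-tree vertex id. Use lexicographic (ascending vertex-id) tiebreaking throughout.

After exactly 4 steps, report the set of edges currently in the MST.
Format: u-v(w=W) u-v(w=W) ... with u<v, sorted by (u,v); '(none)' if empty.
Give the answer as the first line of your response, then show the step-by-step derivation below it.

0-2(w=10) 0-3(w=9) 0-4(w=12) 1-4(w=8)

step 1: add edge 0-2 (w=10); MST = {0-2(w=10)}
step 2: add edge 0-3 (w=9); MST = {0-2(w=10) 0-3(w=9)}
step 3: add edge 0-4 (w=12); MST = {0-2(w=10) 0-3(w=9) 0-4(w=12)}
step 4: add edge 1-4 (w=8); MST = {0-2(w=10) 0-3(w=9) 0-4(w=12) 1-4(w=8)}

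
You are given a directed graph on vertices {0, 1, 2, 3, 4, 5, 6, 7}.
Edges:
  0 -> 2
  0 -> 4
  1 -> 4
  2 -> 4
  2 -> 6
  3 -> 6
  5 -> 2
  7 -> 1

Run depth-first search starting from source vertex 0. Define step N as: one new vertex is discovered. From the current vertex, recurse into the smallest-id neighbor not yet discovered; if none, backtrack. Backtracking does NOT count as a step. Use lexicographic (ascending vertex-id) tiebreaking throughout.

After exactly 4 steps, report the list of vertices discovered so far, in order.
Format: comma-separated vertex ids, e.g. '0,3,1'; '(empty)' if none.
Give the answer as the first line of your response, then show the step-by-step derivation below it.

0,2,4,6

step 1: discover 0; path=0; order=0
step 2: discover 2; path=0>2; order=0,2
step 3: discover 4; path=0>2>4; order=0,2,4
step 4: discover 6; path=0>2>6; order=0,2,4,6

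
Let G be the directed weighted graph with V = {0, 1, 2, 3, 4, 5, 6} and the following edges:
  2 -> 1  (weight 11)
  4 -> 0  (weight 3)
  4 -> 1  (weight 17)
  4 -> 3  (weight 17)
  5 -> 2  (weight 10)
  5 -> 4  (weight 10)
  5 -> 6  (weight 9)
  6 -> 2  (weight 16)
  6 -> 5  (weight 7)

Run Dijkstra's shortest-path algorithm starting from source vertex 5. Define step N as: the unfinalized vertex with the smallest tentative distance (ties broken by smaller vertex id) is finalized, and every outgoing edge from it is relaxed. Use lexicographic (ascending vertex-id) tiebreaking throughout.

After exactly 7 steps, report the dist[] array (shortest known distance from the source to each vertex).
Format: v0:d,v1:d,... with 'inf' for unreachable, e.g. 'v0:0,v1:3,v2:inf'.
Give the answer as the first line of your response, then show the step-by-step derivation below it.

v0:13,v1:21,v2:10,v3:27,v4:10,v5:0,v6:9

step 1: dist = v0:inf,v1:inf,v2:10,v3:inf,v4:10,v5:0,v6:9
step 2: dist = v0:inf,v1:inf,v2:10,v3:inf,v4:10,v5:0,v6:9
step 3: dist = v0:inf,v1:21,v2:10,v3:inf,v4:10,v5:0,v6:9
step 4: dist = v0:13,v1:21,v2:10,v3:27,v4:10,v5:0,v6:9
step 5: dist = v0:13,v1:21,v2:10,v3:27,v4:10,v5:0,v6:9
step 6: dist = v0:13,v1:21,v2:10,v3:27,v4:10,v5:0,v6:9
step 7: dist = v0:13,v1:21,v2:10,v3:27,v4:10,v5:0,v6:9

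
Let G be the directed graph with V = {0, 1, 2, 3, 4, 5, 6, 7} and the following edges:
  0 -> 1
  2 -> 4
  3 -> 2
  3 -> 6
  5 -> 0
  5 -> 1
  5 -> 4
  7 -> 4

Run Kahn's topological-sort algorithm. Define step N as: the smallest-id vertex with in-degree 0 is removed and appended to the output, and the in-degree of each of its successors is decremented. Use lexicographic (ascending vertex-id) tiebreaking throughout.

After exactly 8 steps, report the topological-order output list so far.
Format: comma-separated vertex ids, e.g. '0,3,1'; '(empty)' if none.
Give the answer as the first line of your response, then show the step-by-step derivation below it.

3,2,5,0,1,6,7,4

step 1: output 3; order=[3]; indeg=(1,2,0,0,3,0,0,0)
step 2: output 2; order=[3,2]; indeg=(1,2,0,0,2,0,0,0)
step 3: output 5; order=[3,2,5]; indeg=(0,1,0,0,1,0,0,0)
step 4: output 0; order=[3,2,5,0]; indeg=(0,0,0,0,1,0,0,0)
step 5: output 1; order=[3,2,5,0,1]; indeg=(0,0,0,0,1,0,0,0)
step 6: output 6; order=[3,2,5,0,1,6]; indeg=(0,0,0,0,1,0,0,0)
step 7: output 7; order=[3,2,5,0,1,6,7]; indeg=(0,0,0,0,0,0,0,0)
step 8: output 4; order=[3,2,5,0,1,6,7,4]; indeg=(0,0,0,0,0,0,0,0)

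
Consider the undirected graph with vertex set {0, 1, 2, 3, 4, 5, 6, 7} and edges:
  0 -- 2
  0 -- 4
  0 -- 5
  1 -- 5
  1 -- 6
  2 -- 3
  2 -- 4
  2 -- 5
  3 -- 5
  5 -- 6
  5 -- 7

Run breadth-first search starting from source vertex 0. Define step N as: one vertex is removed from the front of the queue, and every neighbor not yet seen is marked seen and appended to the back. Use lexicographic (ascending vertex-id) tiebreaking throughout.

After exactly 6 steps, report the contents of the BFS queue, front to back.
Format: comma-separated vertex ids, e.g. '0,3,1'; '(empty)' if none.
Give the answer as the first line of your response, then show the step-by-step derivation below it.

6,7

step 1: dequeue 0; queue=[2,4,5]; order=0
step 2: dequeue 2; queue=[4,5,3]; order=0,2
step 3: dequeue 4; queue=[5,3]; order=0,2,4
step 4: dequeue 5; queue=[3,1,6,7]; order=0,2,4,5
step 5: dequeue 3; queue=[1,6,7]; order=0,2,4,5,3
step 6: dequeue 1; queue=[6,7]; order=0,2,4,5,3,1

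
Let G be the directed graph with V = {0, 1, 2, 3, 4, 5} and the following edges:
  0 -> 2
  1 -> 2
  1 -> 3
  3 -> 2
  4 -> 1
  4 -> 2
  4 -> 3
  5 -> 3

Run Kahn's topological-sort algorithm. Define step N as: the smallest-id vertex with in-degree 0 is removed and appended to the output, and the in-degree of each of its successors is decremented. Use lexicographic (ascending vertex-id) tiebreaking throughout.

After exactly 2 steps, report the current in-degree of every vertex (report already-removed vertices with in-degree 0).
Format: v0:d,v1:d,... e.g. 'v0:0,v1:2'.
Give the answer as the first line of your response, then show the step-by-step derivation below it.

v0:0,v1:0,v2:2,v3:2,v4:0,v5:0

step 1: output 0; order=[0]; indeg=(0,1,3,3,0,0)
step 2: output 4; order=[0,4]; indeg=(0,0,2,2,0,0)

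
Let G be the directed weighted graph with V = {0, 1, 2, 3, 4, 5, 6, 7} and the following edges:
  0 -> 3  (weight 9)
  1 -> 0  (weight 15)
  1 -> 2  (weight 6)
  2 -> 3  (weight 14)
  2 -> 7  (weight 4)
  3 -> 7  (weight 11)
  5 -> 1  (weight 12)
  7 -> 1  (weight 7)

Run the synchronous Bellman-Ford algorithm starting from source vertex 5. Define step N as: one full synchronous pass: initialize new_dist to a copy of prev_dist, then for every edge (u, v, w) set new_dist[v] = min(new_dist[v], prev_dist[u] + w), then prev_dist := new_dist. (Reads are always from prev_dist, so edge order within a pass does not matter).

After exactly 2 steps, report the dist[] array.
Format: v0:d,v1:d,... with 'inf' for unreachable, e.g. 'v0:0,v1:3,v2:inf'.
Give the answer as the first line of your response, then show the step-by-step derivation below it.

v0:27,v1:12,v2:18,v3:inf,v4:inf,v5:0,v6:inf,v7:inf

step 1: dist = v0:inf,v1:12,v2:inf,v3:inf,v4:inf,v5:0,v6:inf,v7:inf
step 2: dist = v0:27,v1:12,v2:18,v3:inf,v4:inf,v5:0,v6:inf,v7:inf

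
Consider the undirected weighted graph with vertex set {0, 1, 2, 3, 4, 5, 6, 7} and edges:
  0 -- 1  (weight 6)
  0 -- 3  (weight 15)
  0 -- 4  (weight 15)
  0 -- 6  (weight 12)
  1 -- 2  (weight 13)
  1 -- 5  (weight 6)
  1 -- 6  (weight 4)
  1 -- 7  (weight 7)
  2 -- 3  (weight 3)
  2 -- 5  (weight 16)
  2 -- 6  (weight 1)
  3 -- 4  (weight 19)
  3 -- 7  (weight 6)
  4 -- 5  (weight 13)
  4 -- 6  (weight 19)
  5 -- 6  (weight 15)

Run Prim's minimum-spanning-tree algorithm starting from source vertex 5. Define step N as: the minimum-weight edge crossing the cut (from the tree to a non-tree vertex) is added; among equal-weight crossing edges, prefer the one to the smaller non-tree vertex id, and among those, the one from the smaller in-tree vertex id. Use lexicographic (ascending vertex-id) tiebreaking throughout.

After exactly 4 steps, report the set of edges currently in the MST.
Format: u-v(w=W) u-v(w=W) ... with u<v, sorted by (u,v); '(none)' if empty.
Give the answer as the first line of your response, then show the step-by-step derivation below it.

1-5(w=6) 1-6(w=4) 2-3(w=3) 2-6(w=1)

step 1: add edge 1-5 (w=6); MST = {1-5(w=6)}
step 2: add edge 1-6 (w=4); MST = {1-5(w=6) 1-6(w=4)}
step 3: add edge 2-6 (w=1); MST = {1-5(w=6) 1-6(w=4) 2-6(w=1)}
step 4: add edge 2-3 (w=3); MST = {1-5(w=6) 1-6(w=4) 2-3(w=3) 2-6(w=1)}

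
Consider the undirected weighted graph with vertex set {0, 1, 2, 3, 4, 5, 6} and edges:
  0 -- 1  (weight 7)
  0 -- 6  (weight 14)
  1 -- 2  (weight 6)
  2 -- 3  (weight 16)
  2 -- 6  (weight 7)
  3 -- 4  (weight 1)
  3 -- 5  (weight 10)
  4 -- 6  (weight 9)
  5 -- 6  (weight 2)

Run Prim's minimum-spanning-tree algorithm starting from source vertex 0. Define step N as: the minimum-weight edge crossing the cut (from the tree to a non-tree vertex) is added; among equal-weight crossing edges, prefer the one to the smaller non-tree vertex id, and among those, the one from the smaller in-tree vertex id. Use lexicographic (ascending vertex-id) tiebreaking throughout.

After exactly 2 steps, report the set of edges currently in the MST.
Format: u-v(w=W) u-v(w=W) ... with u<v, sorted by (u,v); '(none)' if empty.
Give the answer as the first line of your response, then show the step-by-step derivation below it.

0-1(w=7) 1-2(w=6)

step 1: add edge 0-1 (w=7); MST = {0-1(w=7)}
step 2: add edge 1-2 (w=6); MST = {0-1(w=7) 1-2(w=6)}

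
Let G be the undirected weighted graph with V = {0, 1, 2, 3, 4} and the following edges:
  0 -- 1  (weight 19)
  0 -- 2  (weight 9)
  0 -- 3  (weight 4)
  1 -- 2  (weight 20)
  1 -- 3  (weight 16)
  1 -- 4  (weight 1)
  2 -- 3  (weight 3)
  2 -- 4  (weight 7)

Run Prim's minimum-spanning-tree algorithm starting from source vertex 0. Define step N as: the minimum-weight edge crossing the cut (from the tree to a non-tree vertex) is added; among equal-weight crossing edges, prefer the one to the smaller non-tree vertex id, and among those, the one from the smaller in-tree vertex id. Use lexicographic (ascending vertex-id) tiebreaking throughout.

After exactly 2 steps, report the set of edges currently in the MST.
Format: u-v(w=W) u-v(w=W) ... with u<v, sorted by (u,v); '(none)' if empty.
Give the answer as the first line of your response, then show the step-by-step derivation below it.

0-3(w=4) 2-3(w=3)

step 1: add edge 0-3 (w=4); MST = {0-3(w=4)}
step 2: add edge 2-3 (w=3); MST = {0-3(w=4) 2-3(w=3)}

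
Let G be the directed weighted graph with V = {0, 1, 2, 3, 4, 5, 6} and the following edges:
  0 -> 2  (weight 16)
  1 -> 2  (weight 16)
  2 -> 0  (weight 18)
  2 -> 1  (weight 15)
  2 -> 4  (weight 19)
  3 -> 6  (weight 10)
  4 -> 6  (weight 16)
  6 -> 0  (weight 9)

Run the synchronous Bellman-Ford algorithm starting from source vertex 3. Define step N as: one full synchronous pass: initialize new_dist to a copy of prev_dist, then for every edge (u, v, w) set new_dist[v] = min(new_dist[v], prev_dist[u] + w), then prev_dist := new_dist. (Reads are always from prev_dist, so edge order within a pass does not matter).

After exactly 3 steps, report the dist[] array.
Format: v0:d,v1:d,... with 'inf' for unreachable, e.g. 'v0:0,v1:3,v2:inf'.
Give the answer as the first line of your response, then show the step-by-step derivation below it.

v0:19,v1:inf,v2:35,v3:0,v4:inf,v5:inf,v6:10

step 1: dist = v0:inf,v1:inf,v2:inf,v3:0,v4:inf,v5:inf,v6:10
step 2: dist = v0:19,v1:inf,v2:inf,v3:0,v4:inf,v5:inf,v6:10
step 3: dist = v0:19,v1:inf,v2:35,v3:0,v4:inf,v5:inf,v6:10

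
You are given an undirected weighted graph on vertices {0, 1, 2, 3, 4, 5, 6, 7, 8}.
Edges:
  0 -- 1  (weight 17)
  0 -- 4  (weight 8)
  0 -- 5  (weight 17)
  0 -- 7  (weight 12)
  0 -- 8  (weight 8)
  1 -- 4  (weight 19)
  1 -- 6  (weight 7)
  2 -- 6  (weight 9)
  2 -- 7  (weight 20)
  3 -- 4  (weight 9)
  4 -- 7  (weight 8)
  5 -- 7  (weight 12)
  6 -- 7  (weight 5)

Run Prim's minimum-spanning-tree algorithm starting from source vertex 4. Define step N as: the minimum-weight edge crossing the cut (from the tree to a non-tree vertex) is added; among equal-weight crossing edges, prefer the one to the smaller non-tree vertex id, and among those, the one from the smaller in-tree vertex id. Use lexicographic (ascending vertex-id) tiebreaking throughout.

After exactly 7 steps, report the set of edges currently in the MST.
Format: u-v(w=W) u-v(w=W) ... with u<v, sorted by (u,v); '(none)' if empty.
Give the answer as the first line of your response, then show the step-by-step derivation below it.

0-4(w=8) 0-8(w=8) 1-6(w=7) 2-6(w=9) 3-4(w=9) 4-7(w=8) 6-7(w=5)

step 1: add edge 0-4 (w=8); MST = {0-4(w=8)}
step 2: add edge 4-7 (w=8); MST = {0-4(w=8) 4-7(w=8)}
step 3: add edge 6-7 (w=5); MST = {0-4(w=8) 4-7(w=8) 6-7(w=5)}
step 4: add edge 1-6 (w=7); MST = {0-4(w=8) 1-6(w=7) 4-7(w=8) 6-7(w=5)}
step 5: add edge 0-8 (w=8); MST = {0-4(w=8) 0-8(w=8) 1-6(w=7) 4-7(w=8) 6-7(w=5)}
step 6: add edge 2-6 (w=9); MST = {0-4(w=8) 0-8(w=8) 1-6(w=7) 2-6(w=9) 4-7(w=8) 6-7(w=5)}
step 7: add edge 3-4 (w=9); MST = {0-4(w=8) 0-8(w=8) 1-6(w=7) 2-6(w=9) 3-4(w=9) 4-7(w=8) 6-7(w=5)}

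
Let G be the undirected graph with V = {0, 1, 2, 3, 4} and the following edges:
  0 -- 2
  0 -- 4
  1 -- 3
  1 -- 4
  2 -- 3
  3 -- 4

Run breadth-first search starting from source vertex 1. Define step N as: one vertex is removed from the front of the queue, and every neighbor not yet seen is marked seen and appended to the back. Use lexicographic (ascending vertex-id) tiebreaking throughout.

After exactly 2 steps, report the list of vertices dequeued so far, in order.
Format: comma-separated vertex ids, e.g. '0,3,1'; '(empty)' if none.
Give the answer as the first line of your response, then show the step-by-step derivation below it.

1,3

step 1: dequeue 1; queue=[3,4]; order=1
step 2: dequeue 3; queue=[4,2]; order=1,3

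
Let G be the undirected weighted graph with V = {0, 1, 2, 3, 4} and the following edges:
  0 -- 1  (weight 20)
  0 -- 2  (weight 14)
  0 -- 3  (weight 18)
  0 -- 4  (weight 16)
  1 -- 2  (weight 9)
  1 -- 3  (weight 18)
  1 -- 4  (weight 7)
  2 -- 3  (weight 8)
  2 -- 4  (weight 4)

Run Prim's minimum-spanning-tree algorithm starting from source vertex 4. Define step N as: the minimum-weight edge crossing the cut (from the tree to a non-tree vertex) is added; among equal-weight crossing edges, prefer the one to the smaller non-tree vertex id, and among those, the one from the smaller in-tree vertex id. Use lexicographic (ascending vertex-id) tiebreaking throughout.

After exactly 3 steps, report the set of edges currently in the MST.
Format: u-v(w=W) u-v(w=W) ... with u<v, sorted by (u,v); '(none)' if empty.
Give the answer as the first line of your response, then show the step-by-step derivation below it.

1-4(w=7) 2-3(w=8) 2-4(w=4)

step 1: add edge 2-4 (w=4); MST = {2-4(w=4)}
step 2: add edge 1-4 (w=7); MST = {1-4(w=7) 2-4(w=4)}
step 3: add edge 2-3 (w=8); MST = {1-4(w=7) 2-3(w=8) 2-4(w=4)}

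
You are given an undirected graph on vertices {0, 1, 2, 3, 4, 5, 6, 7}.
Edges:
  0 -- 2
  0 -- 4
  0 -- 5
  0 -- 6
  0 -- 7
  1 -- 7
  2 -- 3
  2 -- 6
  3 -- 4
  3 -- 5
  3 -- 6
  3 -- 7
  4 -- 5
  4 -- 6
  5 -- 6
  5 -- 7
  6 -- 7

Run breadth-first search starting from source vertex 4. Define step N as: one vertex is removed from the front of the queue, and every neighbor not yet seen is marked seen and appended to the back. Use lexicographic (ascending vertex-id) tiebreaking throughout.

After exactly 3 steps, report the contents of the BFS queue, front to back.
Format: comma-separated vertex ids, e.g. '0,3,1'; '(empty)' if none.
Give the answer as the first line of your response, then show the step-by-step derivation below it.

5,6,2,7

step 1: dequeue 4; queue=[0,3,5,6]; order=4
step 2: dequeue 0; queue=[3,5,6,2,7]; order=4,0
step 3: dequeue 3; queue=[5,6,2,7]; order=4,0,3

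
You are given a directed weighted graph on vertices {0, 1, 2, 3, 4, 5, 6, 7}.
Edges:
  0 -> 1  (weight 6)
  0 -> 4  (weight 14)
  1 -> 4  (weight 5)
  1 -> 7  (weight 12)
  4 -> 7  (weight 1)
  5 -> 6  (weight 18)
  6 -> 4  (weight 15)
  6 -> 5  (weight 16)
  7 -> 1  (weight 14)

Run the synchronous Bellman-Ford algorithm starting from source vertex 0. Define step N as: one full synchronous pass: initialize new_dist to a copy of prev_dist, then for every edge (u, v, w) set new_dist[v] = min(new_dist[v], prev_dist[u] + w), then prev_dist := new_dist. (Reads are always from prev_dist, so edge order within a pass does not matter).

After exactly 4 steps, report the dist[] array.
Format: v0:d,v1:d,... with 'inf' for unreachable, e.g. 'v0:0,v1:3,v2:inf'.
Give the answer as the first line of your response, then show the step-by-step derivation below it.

v0:0,v1:6,v2:inf,v3:inf,v4:11,v5:inf,v6:inf,v7:12

step 1: dist = v0:0,v1:6,v2:inf,v3:inf,v4:14,v5:inf,v6:inf,v7:inf
step 2: dist = v0:0,v1:6,v2:inf,v3:inf,v4:11,v5:inf,v6:inf,v7:15
step 3: dist = v0:0,v1:6,v2:inf,v3:inf,v4:11,v5:inf,v6:inf,v7:12
step 4: dist = v0:0,v1:6,v2:inf,v3:inf,v4:11,v5:inf,v6:inf,v7:12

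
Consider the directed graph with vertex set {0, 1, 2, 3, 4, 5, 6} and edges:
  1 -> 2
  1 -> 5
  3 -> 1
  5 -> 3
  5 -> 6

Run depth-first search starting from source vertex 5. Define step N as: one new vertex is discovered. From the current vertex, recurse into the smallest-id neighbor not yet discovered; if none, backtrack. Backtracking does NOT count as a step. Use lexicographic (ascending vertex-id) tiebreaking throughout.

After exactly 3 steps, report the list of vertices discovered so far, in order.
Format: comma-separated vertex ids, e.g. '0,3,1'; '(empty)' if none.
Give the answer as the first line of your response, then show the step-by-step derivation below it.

5,3,1

step 1: discover 5; path=5; order=5
step 2: discover 3; path=5>3; order=5,3
step 3: discover 1; path=5>3>1; order=5,3,1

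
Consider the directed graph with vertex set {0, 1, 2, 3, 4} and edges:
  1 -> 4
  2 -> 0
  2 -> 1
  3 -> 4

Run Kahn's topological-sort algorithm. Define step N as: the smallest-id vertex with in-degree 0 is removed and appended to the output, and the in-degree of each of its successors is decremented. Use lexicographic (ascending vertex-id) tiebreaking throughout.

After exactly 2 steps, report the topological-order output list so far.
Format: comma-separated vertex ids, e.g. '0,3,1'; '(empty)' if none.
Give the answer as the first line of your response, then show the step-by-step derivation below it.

2,0

step 1: output 2; order=[2]; indeg=(0,0,0,0,2)
step 2: output 0; order=[2,0]; indeg=(0,0,0,0,2)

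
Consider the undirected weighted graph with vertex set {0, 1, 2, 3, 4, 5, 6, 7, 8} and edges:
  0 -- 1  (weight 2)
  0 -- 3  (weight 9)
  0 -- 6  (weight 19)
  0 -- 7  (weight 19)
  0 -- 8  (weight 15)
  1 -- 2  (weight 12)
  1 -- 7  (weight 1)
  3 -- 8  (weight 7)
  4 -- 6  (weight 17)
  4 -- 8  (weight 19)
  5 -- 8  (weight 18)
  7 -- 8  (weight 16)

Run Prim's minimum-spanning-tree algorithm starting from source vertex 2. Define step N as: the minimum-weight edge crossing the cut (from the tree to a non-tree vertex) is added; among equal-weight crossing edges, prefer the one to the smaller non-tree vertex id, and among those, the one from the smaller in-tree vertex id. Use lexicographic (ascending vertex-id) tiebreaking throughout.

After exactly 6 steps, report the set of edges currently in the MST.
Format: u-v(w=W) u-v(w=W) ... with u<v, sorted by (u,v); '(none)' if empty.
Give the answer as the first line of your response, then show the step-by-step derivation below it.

0-1(w=2) 0-3(w=9) 1-2(w=12) 1-7(w=1) 3-8(w=7) 5-8(w=18)

step 1: add edge 1-2 (w=12); MST = {1-2(w=12)}
step 2: add edge 1-7 (w=1); MST = {1-2(w=12) 1-7(w=1)}
step 3: add edge 0-1 (w=2); MST = {0-1(w=2) 1-2(w=12) 1-7(w=1)}
step 4: add edge 0-3 (w=9); MST = {0-1(w=2) 0-3(w=9) 1-2(w=12) 1-7(w=1)}
step 5: add edge 3-8 (w=7); MST = {0-1(w=2) 0-3(w=9) 1-2(w=12) 1-7(w=1) 3-8(w=7)}
step 6: add edge 5-8 (w=18); MST = {0-1(w=2) 0-3(w=9) 1-2(w=12) 1-7(w=1) 3-8(w=7) 5-8(w=18)}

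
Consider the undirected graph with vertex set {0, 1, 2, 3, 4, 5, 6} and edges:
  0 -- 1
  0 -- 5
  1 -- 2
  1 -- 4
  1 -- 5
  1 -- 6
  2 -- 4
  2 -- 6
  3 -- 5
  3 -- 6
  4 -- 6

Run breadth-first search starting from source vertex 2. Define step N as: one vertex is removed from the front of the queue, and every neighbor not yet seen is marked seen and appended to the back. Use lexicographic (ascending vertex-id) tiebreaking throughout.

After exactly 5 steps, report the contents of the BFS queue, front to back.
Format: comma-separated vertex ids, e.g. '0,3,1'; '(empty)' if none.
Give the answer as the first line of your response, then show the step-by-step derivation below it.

5,3

step 1: dequeue 2; queue=[1,4,6]; order=2
step 2: dequeue 1; queue=[4,6,0,5]; order=2,1
step 3: dequeue 4; queue=[6,0,5]; order=2,1,4
step 4: dequeue 6; queue=[0,5,3]; order=2,1,4,6
step 5: dequeue 0; queue=[5,3]; order=2,1,4,6,0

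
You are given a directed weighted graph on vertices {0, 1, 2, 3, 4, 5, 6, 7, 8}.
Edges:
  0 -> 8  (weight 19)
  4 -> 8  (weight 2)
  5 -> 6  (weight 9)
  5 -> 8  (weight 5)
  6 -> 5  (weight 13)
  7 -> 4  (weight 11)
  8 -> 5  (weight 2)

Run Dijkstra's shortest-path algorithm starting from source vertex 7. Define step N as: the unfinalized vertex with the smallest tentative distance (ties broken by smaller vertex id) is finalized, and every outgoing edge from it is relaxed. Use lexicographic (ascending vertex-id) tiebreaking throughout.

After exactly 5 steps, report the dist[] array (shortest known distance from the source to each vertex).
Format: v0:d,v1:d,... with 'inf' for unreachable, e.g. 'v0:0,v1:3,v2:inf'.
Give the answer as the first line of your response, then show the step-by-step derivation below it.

v0:inf,v1:inf,v2:inf,v3:inf,v4:11,v5:15,v6:24,v7:0,v8:13

step 1: dist = v0:inf,v1:inf,v2:inf,v3:inf,v4:11,v5:inf,v6:inf,v7:0,v8:inf
step 2: dist = v0:inf,v1:inf,v2:inf,v3:inf,v4:11,v5:inf,v6:inf,v7:0,v8:13
step 3: dist = v0:inf,v1:inf,v2:inf,v3:inf,v4:11,v5:15,v6:inf,v7:0,v8:13
step 4: dist = v0:inf,v1:inf,v2:inf,v3:inf,v4:11,v5:15,v6:24,v7:0,v8:13
step 5: dist = v0:inf,v1:inf,v2:inf,v3:inf,v4:11,v5:15,v6:24,v7:0,v8:13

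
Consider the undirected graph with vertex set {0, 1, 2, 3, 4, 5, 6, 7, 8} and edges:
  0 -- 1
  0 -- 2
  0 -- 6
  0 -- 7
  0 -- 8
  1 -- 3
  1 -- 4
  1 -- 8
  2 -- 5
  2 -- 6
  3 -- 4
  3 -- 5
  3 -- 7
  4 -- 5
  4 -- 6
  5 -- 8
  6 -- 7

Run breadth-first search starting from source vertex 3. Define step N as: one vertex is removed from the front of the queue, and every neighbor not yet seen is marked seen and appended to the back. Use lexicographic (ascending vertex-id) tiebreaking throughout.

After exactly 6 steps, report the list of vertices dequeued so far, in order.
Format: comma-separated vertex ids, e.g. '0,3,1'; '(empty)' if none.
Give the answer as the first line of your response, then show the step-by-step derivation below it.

3,1,4,5,7,0

step 1: dequeue 3; queue=[1,4,5,7]; order=3
step 2: dequeue 1; queue=[4,5,7,0,8]; order=3,1
step 3: dequeue 4; queue=[5,7,0,8,6]; order=3,1,4
step 4: dequeue 5; queue=[7,0,8,6,2]; order=3,1,4,5
step 5: dequeue 7; queue=[0,8,6,2]; order=3,1,4,5,7
step 6: dequeue 0; queue=[8,6,2]; order=3,1,4,5,7,0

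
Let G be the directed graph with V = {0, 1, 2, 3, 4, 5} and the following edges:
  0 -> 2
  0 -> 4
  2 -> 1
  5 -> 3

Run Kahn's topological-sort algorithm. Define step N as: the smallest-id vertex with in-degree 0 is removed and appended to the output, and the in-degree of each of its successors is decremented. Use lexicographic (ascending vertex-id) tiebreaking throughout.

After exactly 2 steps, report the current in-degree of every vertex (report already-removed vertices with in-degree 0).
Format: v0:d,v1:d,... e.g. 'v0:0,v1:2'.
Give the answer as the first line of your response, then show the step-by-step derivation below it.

v0:0,v1:0,v2:0,v3:1,v4:0,v5:0

step 1: output 0; order=[0]; indeg=(0,1,0,1,0,0)
step 2: output 2; order=[0,2]; indeg=(0,0,0,1,0,0)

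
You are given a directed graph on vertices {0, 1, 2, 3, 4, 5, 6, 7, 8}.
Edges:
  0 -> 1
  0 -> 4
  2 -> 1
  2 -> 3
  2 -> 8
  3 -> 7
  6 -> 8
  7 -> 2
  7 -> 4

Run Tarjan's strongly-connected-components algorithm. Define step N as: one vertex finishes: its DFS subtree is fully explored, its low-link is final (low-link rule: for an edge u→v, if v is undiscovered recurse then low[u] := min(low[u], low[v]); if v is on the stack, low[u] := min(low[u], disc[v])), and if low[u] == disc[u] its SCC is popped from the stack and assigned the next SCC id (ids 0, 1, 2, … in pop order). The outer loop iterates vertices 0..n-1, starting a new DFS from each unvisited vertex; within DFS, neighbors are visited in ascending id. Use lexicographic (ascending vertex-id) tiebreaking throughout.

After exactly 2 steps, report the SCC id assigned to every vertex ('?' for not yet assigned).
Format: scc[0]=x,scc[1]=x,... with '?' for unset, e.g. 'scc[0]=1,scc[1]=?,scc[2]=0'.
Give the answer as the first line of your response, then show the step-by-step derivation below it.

scc[0]=?,scc[1]=0,scc[2]=?,scc[3]=?,scc[4]=1,scc[5]=?,scc[6]=?,scc[7]=?,scc[8]=?

step 1: low=(low[0]=0,low[1]=1,low[2]=?,low[3]=?,low[4]=?,low[5]=?,low[6]=?,low[7]=?,low[8]=?); scc=(scc[0]=?,scc[1]=0,scc[2]=?,scc[3]=?,scc[4]=?,scc[5]=?,scc[6]=?,scc[7]=?,scc[8]=?)
step 2: low=(low[0]=0,low[1]=1,low[2]=?,low[3]=?,low[4]=2,low[5]=?,low[6]=?,low[7]=?,low[8]=?); scc=(scc[0]=?,scc[1]=0,scc[2]=?,scc[3]=?,scc[4]=1,scc[5]=?,scc[6]=?,scc[7]=?,scc[8]=?)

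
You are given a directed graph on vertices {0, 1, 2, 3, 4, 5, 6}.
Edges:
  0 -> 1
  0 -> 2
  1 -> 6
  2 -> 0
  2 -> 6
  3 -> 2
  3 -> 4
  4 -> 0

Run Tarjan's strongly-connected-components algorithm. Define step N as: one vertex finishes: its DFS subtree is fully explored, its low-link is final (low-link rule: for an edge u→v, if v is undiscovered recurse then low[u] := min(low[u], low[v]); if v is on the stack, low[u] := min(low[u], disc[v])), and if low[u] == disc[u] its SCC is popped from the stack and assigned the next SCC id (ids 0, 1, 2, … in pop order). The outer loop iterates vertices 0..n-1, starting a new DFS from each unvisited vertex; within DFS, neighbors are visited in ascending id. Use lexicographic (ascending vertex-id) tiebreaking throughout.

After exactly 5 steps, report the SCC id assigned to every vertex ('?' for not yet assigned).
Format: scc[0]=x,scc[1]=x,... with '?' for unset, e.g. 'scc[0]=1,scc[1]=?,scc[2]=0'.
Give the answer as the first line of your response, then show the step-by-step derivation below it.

scc[0]=2,scc[1]=1,scc[2]=2,scc[3]=?,scc[4]=3,scc[5]=?,scc[6]=0

step 1: low=(low[0]=0,low[1]=1,low[2]=?,low[3]=?,low[4]=?,low[5]=?,low[6]=2); scc=(scc[0]=?,scc[1]=?,scc[2]=?,scc[3]=?,scc[4]=?,scc[5]=?,scc[6]=0)
step 2: low=(low[0]=0,low[1]=1,low[2]=?,low[3]=?,low[4]=?,low[5]=?,low[6]=2); scc=(scc[0]=?,scc[1]=1,scc[2]=?,scc[3]=?,scc[4]=?,scc[5]=?,scc[6]=0)
step 3: low=(low[0]=0,low[1]=1,low[2]=0,low[3]=?,low[4]=?,low[5]=?,low[6]=2); scc=(scc[0]=?,scc[1]=1,scc[2]=?,scc[3]=?,scc[4]=?,scc[5]=?,scc[6]=0)
step 4: low=(low[0]=0,low[1]=1,low[2]=0,low[3]=?,low[4]=?,low[5]=?,low[6]=2); scc=(scc[0]=2,scc[1]=1,scc[2]=2,scc[3]=?,scc[4]=?,scc[5]=?,scc[6]=0)
step 5: low=(low[0]=0,low[1]=1,low[2]=0,low[3]=4,low[4]=5,low[5]=?,low[6]=2); scc=(scc[0]=2,scc[1]=1,scc[2]=2,scc[3]=?,scc[4]=3,scc[5]=?,scc[6]=0)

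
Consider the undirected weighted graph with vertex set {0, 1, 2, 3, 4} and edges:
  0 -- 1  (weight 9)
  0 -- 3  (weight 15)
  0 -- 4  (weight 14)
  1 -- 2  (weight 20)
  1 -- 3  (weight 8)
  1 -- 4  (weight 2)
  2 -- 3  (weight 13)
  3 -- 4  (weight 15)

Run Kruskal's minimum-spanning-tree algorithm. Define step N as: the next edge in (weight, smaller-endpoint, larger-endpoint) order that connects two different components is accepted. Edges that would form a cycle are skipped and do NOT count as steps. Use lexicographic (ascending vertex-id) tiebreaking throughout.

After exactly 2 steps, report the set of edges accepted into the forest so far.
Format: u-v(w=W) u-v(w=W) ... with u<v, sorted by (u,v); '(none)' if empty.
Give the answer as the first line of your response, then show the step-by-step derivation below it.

1-3(w=8) 1-4(w=2)

step 1: add edge 1-4 (w=2); MST = {1-4(w=2)}
step 2: add edge 1-3 (w=8); MST = {1-3(w=8) 1-4(w=2)}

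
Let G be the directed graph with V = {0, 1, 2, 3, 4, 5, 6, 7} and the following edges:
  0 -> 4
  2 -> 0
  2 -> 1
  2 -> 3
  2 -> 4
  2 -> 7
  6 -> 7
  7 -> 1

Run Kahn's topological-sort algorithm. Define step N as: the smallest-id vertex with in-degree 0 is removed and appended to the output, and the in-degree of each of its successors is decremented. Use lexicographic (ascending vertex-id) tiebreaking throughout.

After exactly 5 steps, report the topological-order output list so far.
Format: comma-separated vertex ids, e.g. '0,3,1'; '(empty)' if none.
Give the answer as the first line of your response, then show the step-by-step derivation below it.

2,0,3,4,5

step 1: output 2; order=[2]; indeg=(0,1,0,0,1,0,0,1)
step 2: output 0; order=[2,0]; indeg=(0,1,0,0,0,0,0,1)
step 3: output 3; order=[2,0,3]; indeg=(0,1,0,0,0,0,0,1)
step 4: output 4; order=[2,0,3,4]; indeg=(0,1,0,0,0,0,0,1)
step 5: output 5; order=[2,0,3,4,5]; indeg=(0,1,0,0,0,0,0,1)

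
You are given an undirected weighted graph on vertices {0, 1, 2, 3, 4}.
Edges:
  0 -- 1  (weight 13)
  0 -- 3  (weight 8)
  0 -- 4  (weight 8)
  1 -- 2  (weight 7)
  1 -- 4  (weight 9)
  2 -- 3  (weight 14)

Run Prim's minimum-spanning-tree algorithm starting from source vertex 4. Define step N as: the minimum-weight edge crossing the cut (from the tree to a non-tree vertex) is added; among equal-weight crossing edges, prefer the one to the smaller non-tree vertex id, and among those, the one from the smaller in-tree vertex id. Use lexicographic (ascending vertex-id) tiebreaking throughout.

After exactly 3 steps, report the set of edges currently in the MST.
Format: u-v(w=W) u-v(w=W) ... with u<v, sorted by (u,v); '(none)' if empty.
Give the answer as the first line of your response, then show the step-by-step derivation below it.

0-3(w=8) 0-4(w=8) 1-4(w=9)

step 1: add edge 0-4 (w=8); MST = {0-4(w=8)}
step 2: add edge 0-3 (w=8); MST = {0-3(w=8) 0-4(w=8)}
step 3: add edge 1-4 (w=9); MST = {0-3(w=8) 0-4(w=8) 1-4(w=9)}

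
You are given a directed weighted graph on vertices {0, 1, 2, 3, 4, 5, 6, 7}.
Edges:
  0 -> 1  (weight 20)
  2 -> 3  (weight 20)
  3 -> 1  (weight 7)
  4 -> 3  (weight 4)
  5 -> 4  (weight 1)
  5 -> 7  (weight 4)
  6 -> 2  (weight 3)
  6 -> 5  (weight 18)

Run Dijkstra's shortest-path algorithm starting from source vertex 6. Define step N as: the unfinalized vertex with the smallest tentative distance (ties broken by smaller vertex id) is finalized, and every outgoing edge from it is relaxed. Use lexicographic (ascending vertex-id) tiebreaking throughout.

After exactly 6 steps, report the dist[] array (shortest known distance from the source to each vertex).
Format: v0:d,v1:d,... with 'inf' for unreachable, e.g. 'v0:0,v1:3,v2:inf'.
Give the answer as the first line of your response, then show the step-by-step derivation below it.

v0:inf,v1:30,v2:3,v3:23,v4:19,v5:18,v6:0,v7:22

step 1: dist = v0:inf,v1:inf,v2:3,v3:inf,v4:inf,v5:18,v6:0,v7:inf
step 2: dist = v0:inf,v1:inf,v2:3,v3:23,v4:inf,v5:18,v6:0,v7:inf
step 3: dist = v0:inf,v1:inf,v2:3,v3:23,v4:19,v5:18,v6:0,v7:22
step 4: dist = v0:inf,v1:inf,v2:3,v3:23,v4:19,v5:18,v6:0,v7:22
step 5: dist = v0:inf,v1:inf,v2:3,v3:23,v4:19,v5:18,v6:0,v7:22
step 6: dist = v0:inf,v1:30,v2:3,v3:23,v4:19,v5:18,v6:0,v7:22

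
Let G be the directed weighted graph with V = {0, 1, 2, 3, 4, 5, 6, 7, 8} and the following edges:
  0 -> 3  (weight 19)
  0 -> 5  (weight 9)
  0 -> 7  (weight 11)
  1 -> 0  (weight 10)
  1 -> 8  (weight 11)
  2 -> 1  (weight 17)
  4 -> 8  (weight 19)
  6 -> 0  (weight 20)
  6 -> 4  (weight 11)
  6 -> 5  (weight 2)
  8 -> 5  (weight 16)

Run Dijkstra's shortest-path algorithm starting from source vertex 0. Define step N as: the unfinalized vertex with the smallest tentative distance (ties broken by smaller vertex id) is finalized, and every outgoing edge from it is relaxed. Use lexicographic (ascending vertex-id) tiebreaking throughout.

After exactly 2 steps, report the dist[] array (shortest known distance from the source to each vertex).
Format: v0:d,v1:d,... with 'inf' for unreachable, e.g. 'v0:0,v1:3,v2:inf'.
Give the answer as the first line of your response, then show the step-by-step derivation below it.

v0:0,v1:inf,v2:inf,v3:19,v4:inf,v5:9,v6:inf,v7:11,v8:inf

step 1: dist = v0:0,v1:inf,v2:inf,v3:19,v4:inf,v5:9,v6:inf,v7:11,v8:inf
step 2: dist = v0:0,v1:inf,v2:inf,v3:19,v4:inf,v5:9,v6:inf,v7:11,v8:inf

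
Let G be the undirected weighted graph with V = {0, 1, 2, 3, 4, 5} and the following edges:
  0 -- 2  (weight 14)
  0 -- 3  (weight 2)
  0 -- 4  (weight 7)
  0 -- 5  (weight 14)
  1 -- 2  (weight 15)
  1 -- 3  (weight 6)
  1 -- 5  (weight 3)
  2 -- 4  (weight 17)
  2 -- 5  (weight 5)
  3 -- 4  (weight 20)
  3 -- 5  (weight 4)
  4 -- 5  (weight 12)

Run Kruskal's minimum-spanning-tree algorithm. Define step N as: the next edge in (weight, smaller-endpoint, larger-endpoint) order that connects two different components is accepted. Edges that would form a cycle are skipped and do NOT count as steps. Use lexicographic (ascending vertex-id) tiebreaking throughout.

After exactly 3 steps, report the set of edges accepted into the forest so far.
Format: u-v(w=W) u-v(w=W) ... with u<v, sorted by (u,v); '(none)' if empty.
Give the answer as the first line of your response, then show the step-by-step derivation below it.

0-3(w=2) 1-5(w=3) 3-5(w=4)

step 1: add edge 0-3 (w=2); MST = {0-3(w=2)}
step 2: add edge 1-5 (w=3); MST = {0-3(w=2) 1-5(w=3)}
step 3: add edge 3-5 (w=4); MST = {0-3(w=2) 1-5(w=3) 3-5(w=4)}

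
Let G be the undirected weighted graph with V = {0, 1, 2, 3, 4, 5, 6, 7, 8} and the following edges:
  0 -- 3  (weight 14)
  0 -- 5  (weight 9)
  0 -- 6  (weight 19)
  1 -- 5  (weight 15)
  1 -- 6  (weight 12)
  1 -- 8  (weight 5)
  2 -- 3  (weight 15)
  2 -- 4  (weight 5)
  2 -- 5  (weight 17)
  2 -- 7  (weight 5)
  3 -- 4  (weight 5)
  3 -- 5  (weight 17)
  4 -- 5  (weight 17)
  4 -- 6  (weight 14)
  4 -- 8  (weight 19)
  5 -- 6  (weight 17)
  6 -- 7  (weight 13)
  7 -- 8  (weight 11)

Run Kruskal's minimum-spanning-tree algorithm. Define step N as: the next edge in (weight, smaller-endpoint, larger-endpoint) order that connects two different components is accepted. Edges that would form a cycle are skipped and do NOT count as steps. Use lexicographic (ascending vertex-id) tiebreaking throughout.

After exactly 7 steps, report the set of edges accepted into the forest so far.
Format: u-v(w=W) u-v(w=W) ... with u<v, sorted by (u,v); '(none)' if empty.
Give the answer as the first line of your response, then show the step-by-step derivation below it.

0-5(w=9) 1-6(w=12) 1-8(w=5) 2-4(w=5) 2-7(w=5) 3-4(w=5) 7-8(w=11)

step 1: add edge 1-8 (w=5); MST = {1-8(w=5)}
step 2: add edge 2-4 (w=5); MST = {1-8(w=5) 2-4(w=5)}
step 3: add edge 2-7 (w=5); MST = {1-8(w=5) 2-4(w=5) 2-7(w=5)}
step 4: add edge 3-4 (w=5); MST = {1-8(w=5) 2-4(w=5) 2-7(w=5) 3-4(w=5)}
step 5: add edge 0-5 (w=9); MST = {0-5(w=9) 1-8(w=5) 2-4(w=5) 2-7(w=5) 3-4(w=5)}
step 6: add edge 7-8 (w=11); MST = {0-5(w=9) 1-8(w=5) 2-4(w=5) 2-7(w=5) 3-4(w=5) 7-8(w=11)}
step 7: add edge 1-6 (w=12); MST = {0-5(w=9) 1-6(w=12) 1-8(w=5) 2-4(w=5) 2-7(w=5) 3-4(w=5) 7-8(w=11)}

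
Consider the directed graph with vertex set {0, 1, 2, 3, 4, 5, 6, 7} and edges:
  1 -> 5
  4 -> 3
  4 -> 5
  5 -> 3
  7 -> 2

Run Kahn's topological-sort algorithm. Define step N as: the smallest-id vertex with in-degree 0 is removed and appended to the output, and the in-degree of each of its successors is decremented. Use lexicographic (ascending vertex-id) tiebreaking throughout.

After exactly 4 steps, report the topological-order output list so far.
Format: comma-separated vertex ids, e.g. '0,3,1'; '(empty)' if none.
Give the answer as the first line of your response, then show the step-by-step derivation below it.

0,1,4,5

step 1: output 0; order=[0]; indeg=(0,0,1,2,0,2,0,0)
step 2: output 1; order=[0,1]; indeg=(0,0,1,2,0,1,0,0)
step 3: output 4; order=[0,1,4]; indeg=(0,0,1,1,0,0,0,0)
step 4: output 5; order=[0,1,4,5]; indeg=(0,0,1,0,0,0,0,0)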